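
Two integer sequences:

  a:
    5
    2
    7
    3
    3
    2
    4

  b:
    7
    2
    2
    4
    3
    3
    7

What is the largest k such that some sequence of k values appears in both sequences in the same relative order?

3

Match 2 [2,3], then 3 [4,5], then 3 [5,6] — 3 values in the same relative order in both. The LCS DP gives dp[7][7] = 3, so this is optimal.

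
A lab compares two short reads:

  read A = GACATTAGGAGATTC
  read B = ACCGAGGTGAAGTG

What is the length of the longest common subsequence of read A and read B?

Pick A (read A #2, read B #1) → C (read A #3, read B #3) → A (read A #4, read B #5) → T (read A #5, read B #8) → A (read A #7, read B #10) → A (read A #10, read B #11) → G (read A #11, read B #12) → T (read A #13, read B #13); all 8 bases appear in both, in order. The LCS DP gives dp[15][14] = 8, so this is optimal.

8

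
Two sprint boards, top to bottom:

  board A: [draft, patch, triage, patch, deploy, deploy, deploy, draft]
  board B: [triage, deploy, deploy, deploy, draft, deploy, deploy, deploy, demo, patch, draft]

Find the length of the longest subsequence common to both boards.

Pick draft (board A #1, board B #5); then deploy (board A #5, board B #6); then deploy (board A #6, board B #7); then deploy (board A #7, board B #8); then draft (board A #8, board B #11); all 5 tasks appear in both, in order, and the DP table's final entry dp[8][11] is also 5, so no common subsequence is longer.

5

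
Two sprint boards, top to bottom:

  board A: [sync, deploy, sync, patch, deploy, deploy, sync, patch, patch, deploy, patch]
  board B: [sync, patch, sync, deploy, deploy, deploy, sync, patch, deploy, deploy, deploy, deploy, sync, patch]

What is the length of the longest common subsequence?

8

Taking sync (board A #1, board B #3) → deploy (board A #2, board B #6) → sync (board A #3, board B #7) → patch (board A #4, board B #8) → deploy (board A #5, board B #11) → deploy (board A #6, board B #12) → sync (board A #7, board B #13) → patch (board A #11, board B #14) gives a common subsequence of length 8. The LCS DP gives dp[11][14] = 8, so this is optimal.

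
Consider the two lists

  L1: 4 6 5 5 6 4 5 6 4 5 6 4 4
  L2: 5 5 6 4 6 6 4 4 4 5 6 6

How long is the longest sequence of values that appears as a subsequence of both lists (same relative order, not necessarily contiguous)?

Match 5 [3,1] → 5 [4,2] → 6 [5,3] → 4 [6,4] → 6 [8,6] → 4 [9,9] → 5 [10,10] → 6 [11,12] — 8 values in the same relative order in both. The LCS DP gives dp[13][12] = 8, so this is optimal.

8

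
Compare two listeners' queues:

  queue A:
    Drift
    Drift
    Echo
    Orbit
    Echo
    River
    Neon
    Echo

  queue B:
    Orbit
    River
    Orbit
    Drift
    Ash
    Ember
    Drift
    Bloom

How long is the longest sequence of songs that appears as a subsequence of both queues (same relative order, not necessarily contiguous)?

Taking Drift (queue A #1, queue B #4), then Drift (queue A #2, queue B #7) gives a common subsequence of length 2. Since dp[8][8] = 2, nothing longer is possible.

2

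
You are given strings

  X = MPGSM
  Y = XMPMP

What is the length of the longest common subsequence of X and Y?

3

Let dp[i][j] be the LCS length of the first i characters of X and the first j characters of Y. dp[i][j] = dp[i-1][j-1]+1 when the i-th and j-th characters match, else max(dp[i-1][j], dp[i][j-1]).
    ·  X  M  P  M  P
 ·  0  0  0  0  0  0
 M  0  0  1  1  1  1
 P  0  0  1  2  2  2
 G  0  0  1  2  2  2
 S  0  0  1  2  2  2
 M  0  0  1  2  3  3
dp[5][5] = 3. One LCS (by backtracking along matches): MPM.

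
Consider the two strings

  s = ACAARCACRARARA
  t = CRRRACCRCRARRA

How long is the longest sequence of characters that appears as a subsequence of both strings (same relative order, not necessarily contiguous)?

One common subsequence of length 9: A [1,5], C [2,7], R [5,8], C [8,9], R [9,10], A [10,11], R [11,12], R [13,13], A [14,14]. Since dp[14][14] = 9, nothing longer is possible.

9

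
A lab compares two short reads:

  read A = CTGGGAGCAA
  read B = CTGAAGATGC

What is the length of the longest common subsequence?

7

Taking C [1,1]; then T [2,2]; then G [3,3]; then G [5,6]; then A [6,7]; then G [7,9]; then C [8,10] gives a common subsequence of length 7. The LCS DP gives dp[10][10] = 7, so this is optimal.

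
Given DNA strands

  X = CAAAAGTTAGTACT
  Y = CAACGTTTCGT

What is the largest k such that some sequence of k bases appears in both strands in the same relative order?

9

One common subsequence of length 9: C (X #1, Y #1), A (X #2, Y #2), A (X #3, Y #3), G (X #6, Y #5), T (X #7, Y #6), T (X #8, Y #7), T (X #11, Y #8), C (X #13, Y #9), T (X #14, Y #11), and the DP table's final entry dp[14][11] is also 9, so no common subsequence is longer.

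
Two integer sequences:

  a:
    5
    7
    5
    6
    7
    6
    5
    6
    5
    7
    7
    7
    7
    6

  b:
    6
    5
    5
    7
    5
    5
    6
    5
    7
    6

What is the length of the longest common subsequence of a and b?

8

Let dp[i][j] be the LCS length of the first i values of a and the first j values of b. dp[i][j] = dp[i-1][j-1]+1 when the i-th and j-th values match, else max(dp[i-1][j], dp[i][j-1]).
    ·  6  5  5  7  5  5  6  5  7  6
 ·  0  0  0  0  0  0  0  0  0  0  0
 5  0  0  1  1  1  1  1  1  1  1  1
 7  0  0  1  1  2  2  2  2  2  2  2
 5  0  0  1  2  2  3  3  3  3  3  3
 6  0  1  1  2  2  3  3  4  4  4  4
 7  0  1  1  2  3  3  3  4  4  5  5
 6  0  1  1  2  3  3  3  4  4  5  6
 5  0  1  2  2  3  4  4  4  5  5  6
 6  0  1  2  2  3  4  4  5  5  5  6
 5  0  1  2  3  3  4  5  5  6  6  6
 7  0  1  2  3  4  4  5  5  6  7  7
 7  0  1  2  3  4  4  5  5  6  7  7
 7  0  1  2  3  4  4  5  5  6  7  7
 7  0  1  2  3  4  4  5  5  6  7  7
 6  0  1  2  3  4  4  5  6  6  7  8
dp[14][10] = 8. One LCS (by backtracking along matches): 5, 7, 5, 5, 6, 5, 7, 6.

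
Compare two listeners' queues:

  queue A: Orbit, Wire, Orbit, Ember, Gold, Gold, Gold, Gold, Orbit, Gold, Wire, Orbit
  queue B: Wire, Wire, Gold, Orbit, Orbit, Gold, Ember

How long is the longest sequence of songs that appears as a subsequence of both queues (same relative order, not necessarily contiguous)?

4

Match Wire at queue A[2]=queue B[2], then Orbit at queue A[3]=queue B[4], then Orbit at queue A[9]=queue B[5], then Gold at queue A[10]=queue B[6] — 4 songs in the same relative order in both. The LCS DP gives dp[12][7] = 4, so this is optimal.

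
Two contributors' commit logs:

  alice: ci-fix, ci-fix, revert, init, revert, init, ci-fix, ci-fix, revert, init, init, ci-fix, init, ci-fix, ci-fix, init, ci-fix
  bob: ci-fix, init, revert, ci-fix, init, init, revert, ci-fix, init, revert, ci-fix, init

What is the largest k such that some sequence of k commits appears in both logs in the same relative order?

Pick ci-fix at alice[2]=bob[1], then init at alice[4]=bob[2], then revert at alice[5]=bob[3], then ci-fix at alice[8]=bob[4], then init at alice[10]=bob[5], then init at alice[11]=bob[6], then ci-fix at alice[12]=bob[8], then init at alice[13]=bob[9], then ci-fix at alice[15]=bob[11], then init at alice[16]=bob[12]; all 10 commits appear in both, in order. dp[17][12] = 10 confirms this is the maximum.

10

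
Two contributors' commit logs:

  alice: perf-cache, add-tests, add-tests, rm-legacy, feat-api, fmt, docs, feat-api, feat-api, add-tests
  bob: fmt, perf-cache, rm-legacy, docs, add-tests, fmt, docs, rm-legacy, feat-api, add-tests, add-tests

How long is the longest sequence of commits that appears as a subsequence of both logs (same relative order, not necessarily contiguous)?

6

Match perf-cache at alice[1]=bob[2], add-tests at alice[3]=bob[5], fmt at alice[6]=bob[6], docs at alice[7]=bob[7], feat-api at alice[8]=bob[9], add-tests at alice[10]=bob[11] — 6 commits in the same relative order in both, and the DP table's final entry dp[10][11] is also 6, so no common subsequence is longer.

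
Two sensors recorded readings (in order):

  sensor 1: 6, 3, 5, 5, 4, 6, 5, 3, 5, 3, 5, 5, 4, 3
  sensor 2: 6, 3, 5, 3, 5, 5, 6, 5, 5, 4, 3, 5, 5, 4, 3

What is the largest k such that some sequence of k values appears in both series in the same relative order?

Taking 6 (sensor 1 #1, sensor 2 #1), then 3 (sensor 1 #2, sensor 2 #4), then 5 (sensor 1 #3, sensor 2 #5), then 5 (sensor 1 #4, sensor 2 #6), then 6 (sensor 1 #6, sensor 2 #7), then 5 (sensor 1 #7, sensor 2 #8), then 5 (sensor 1 #9, sensor 2 #9), then 3 (sensor 1 #10, sensor 2 #11), then 5 (sensor 1 #11, sensor 2 #12), then 5 (sensor 1 #12, sensor 2 #13), then 4 (sensor 1 #13, sensor 2 #14), then 3 (sensor 1 #14, sensor 2 #15) gives a common subsequence of length 12, and the DP table's final entry dp[14][15] is also 12, so no common subsequence is longer.

12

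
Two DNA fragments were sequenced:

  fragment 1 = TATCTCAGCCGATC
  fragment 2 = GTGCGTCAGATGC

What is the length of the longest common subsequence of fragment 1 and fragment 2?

Pick T [1,2]; then C [4,4]; then T [5,6]; then C [6,7]; then A [7,8]; then G [11,9]; then A [12,10]; then T [13,11]; then C [14,13]; all 9 bases appear in both, in order. dp[14][13] = 9 confirms this is the maximum.

9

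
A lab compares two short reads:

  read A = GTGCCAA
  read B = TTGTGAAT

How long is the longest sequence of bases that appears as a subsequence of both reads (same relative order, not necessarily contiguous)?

Let dp[i][j] be the LCS length of the first i bases of read A and the first j bases of read B. dp[i][j] = dp[i-1][j-1]+1 when the i-th and j-th bases match, else max(dp[i-1][j], dp[i][j-1]).
    ·  T  T  G  T  G  A  A  T
 ·  0  0  0  0  0  0  0  0  0
 G  0  0  0  1  1  1  1  1  1
 T  0  1  1  1  2  2  2  2  2
 G  0  1  1  2  2  3  3  3  3
 C  0  1  1  2  2  3  3  3  3
 C  0  1  1  2  2  3  3  3  3
 A  0  1  1  2  2  3  4  4  4
 A  0  1  1  2  2  3  4  5  5
dp[7][8] = 5. One LCS (by backtracking along matches): GTGAA.

5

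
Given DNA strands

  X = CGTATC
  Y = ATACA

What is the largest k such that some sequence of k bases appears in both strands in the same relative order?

Let dp[i][j] be the LCS length of the first i bases of X and the first j bases of Y. dp[i][j] = dp[i-1][j-1]+1 when the i-th and j-th bases match, else max(dp[i-1][j], dp[i][j-1]).
    ·  A  T  A  C  A
 ·  0  0  0  0  0  0
 C  0  0  0  0  1  1
 G  0  0  0  0  1  1
 T  0  0  1  1  1  1
 A  0  1  1  2  2  2
 T  0  1  2  2  2  2
 C  0  1  2  2  3  3
dp[6][5] = 3. One LCS (by backtracking along matches): TAC.

3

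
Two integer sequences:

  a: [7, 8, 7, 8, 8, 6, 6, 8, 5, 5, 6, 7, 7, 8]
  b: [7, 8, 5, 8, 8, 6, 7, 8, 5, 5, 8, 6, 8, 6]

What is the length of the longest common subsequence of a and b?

10

One common subsequence of length 10: 7 [1,1] → 8 [2,2] → 8 [4,4] → 8 [5,5] → 6 [6,6] → 8 [8,8] → 5 [9,9] → 5 [10,10] → 6 [11,12] → 8 [14,13]. dp[14][14] = 10 confirms this is the maximum.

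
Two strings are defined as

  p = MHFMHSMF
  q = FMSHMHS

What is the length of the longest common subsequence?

Match M at p[1]=q[2], H at p[2]=q[4], M at p[4]=q[5], H at p[5]=q[6], S at p[6]=q[7] — 5 characters in the same relative order in both. Since dp[8][7] = 5, nothing longer is possible.

5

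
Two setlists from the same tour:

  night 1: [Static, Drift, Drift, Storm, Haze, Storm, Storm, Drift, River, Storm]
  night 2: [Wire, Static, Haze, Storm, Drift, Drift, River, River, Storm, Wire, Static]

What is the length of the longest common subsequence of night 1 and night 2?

6

Taking Static at night 1[1]=night 2[2], then Haze at night 1[5]=night 2[3], then Storm at night 1[6]=night 2[4], then Drift at night 1[8]=night 2[6], then River at night 1[9]=night 2[8], then Storm at night 1[10]=night 2[9] gives a common subsequence of length 6. dp[10][11] = 6 confirms this is the maximum.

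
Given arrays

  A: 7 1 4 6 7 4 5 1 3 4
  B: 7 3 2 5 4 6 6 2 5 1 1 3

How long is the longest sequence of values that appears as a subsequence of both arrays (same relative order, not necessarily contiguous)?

Match 7 at A[1]=B[1] → 4 at A[3]=B[5] → 6 at A[4]=B[7] → 5 at A[7]=B[9] → 1 at A[8]=B[11] → 3 at A[9]=B[12] — 6 values in the same relative order in both. The LCS DP gives dp[10][12] = 6, so this is optimal.

6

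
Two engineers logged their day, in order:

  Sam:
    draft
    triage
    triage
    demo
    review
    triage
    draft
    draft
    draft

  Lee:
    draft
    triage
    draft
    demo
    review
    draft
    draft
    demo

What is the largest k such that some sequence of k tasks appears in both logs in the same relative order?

6

Match draft (Sam #1, Lee #1); then triage (Sam #2, Lee #2); then demo (Sam #4, Lee #4); then review (Sam #5, Lee #5); then draft (Sam #7, Lee #6); then draft (Sam #8, Lee #7) — 6 tasks in the same relative order in both. Since dp[9][8] = 6, nothing longer is possible.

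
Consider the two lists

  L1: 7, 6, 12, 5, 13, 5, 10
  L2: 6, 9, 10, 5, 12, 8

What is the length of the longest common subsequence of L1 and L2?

One common subsequence of length 2: 6 at L1[2]=L2[1], then 12 at L1[3]=L2[5]. The LCS DP gives dp[7][6] = 2, so this is optimal.

2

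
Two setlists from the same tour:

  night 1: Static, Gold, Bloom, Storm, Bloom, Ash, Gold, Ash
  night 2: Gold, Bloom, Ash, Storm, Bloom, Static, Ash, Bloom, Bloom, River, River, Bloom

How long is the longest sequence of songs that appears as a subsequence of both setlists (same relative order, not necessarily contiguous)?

5

One common subsequence of length 5: Gold at night 1[2]=night 2[1]; then Bloom at night 1[3]=night 2[2]; then Storm at night 1[4]=night 2[4]; then Bloom at night 1[5]=night 2[5]; then Ash at night 1[6]=night 2[7]. Since dp[8][12] = 5, nothing longer is possible.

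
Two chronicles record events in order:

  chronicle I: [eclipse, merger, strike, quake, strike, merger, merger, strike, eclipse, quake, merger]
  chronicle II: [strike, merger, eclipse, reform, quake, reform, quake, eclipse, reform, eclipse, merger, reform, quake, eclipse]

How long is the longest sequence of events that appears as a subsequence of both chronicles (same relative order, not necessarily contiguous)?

5

Taking strike (chronicle I #5, chronicle II #1), merger (chronicle I #7, chronicle II #2), eclipse (chronicle I #9, chronicle II #3), quake (chronicle I #10, chronicle II #7), merger (chronicle I #11, chronicle II #11) gives a common subsequence of length 5. dp[11][14] = 5 confirms this is the maximum.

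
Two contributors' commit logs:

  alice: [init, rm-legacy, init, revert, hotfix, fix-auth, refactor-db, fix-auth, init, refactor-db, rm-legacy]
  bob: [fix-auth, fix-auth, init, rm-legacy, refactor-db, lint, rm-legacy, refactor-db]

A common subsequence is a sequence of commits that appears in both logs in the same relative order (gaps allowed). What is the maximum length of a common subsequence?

5

Pick fix-auth (alice #6, bob #1) → fix-auth (alice #8, bob #2) → init (alice #9, bob #3) → refactor-db (alice #10, bob #5) → rm-legacy (alice #11, bob #7); all 5 commits appear in both, in order, and the DP table's final entry dp[11][8] is also 5, so no common subsequence is longer.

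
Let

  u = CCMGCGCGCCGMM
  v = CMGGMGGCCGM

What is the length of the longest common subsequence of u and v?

9

Match C [2,1], M [3,2], G [4,4], G [6,6], G [8,7], C [9,8], C [10,9], G [11,10], M [13,11] — 9 characters in the same relative order in both. The LCS DP gives dp[13][11] = 9, so this is optimal.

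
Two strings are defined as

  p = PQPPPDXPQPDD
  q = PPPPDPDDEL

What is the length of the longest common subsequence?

8

One common subsequence of length 8: P (p #1, q #1), P (p #3, q #2), P (p #4, q #3), P (p #5, q #4), D (p #6, q #5), P (p #10, q #6), D (p #11, q #7), D (p #12, q #8). dp[12][10] = 8 confirms this is the maximum.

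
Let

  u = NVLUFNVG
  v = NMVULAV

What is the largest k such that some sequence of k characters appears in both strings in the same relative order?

4

Let dp[i][j] be the LCS length of the first i characters of u and the first j characters of v. dp[i][j] = dp[i-1][j-1]+1 when the i-th and j-th characters match, else max(dp[i-1][j], dp[i][j-1]).
    ·  N  M  V  U  L  A  V
 ·  0  0  0  0  0  0  0  0
 N  0  1  1  1  1  1  1  1
 V  0  1  1  2  2  2  2  2
 L  0  1  1  2  2  3  3  3
 U  0  1  1  2  3  3  3  3
 F  0  1  1  2  3  3  3  3
 N  0  1  1  2  3  3  3  3
 V  0  1  1  2  3  3  3  4
 G  0  1  1  2  3  3  3  4
dp[8][7] = 4. One LCS (by backtracking along matches): NVLV.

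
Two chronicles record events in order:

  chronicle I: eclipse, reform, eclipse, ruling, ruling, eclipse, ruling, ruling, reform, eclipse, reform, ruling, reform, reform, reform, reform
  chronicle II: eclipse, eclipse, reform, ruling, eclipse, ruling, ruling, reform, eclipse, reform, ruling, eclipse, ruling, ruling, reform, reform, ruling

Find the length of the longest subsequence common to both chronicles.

One common subsequence of length 12: eclipse [1,2], then reform [2,3], then ruling [5,4], then eclipse [6,5], then ruling [7,6], then ruling [8,7], then reform [9,8], then eclipse [10,9], then reform [11,10], then ruling [12,14], then reform [13,15], then reform [14,16], and the DP table's final entry dp[16][17] is also 12, so no common subsequence is longer.

12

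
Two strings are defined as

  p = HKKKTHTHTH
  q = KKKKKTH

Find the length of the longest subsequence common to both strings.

Let dp[i][j] be the LCS length of the first i characters of p and the first j characters of q. dp[i][j] = dp[i-1][j-1]+1 when the i-th and j-th characters match, else max(dp[i-1][j], dp[i][j-1]).
    ·  K  K  K  K  K  T  H
 ·  0  0  0  0  0  0  0  0
 H  0  0  0  0  0  0  0  1
 K  0  1  1  1  1  1  1  1
 K  0  1  2  2  2  2  2  2
 K  0  1  2  3  3  3  3  3
 T  0  1  2  3  3  3  4  4
 H  0  1  2  3  3  3  4  5
 T  0  1  2  3  3  3  4  5
 H  0  1  2  3  3  3  4  5
 T  0  1  2  3  3  3  4  5
 H  0  1  2  3  3  3  4  5
dp[10][7] = 5. One LCS (by backtracking along matches): KKKTH.

5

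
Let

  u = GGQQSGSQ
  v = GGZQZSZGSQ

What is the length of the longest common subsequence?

Let dp[i][j] be the LCS length of the first i characters of u and the first j characters of v. dp[i][j] = dp[i-1][j-1]+1 when the i-th and j-th characters match, else max(dp[i-1][j], dp[i][j-1]).
    ·  G  G  Z  Q  Z  S  Z  G  S  Q
 ·  0  0  0  0  0  0  0  0  0  0  0
 G  0  1  1  1  1  1  1  1  1  1  1
 G  0  1  2  2  2  2  2  2  2  2  2
 Q  0  1  2  2  3  3  3  3  3  3  3
 Q  0  1  2  2  3  3  3  3  3  3  4
 S  0  1  2  2  3  3  4  4  4  4  4
 G  0  1  2  2  3  3  4  4  5  5  5
 S  0  1  2  2  3  3  4  4  5  6  6
 Q  0  1  2  2  3  3  4  4  5  6  7
dp[8][10] = 7. One LCS (by backtracking along matches): GGQSGSQ.

7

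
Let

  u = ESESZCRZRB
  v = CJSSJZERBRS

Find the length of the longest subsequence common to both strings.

Pick S (u #2, v #3) → S (u #4, v #4) → Z (u #5, v #6) → R (u #7, v #8) → R (u #9, v #10); all 5 characters appear in both, in order, and the DP table's final entry dp[10][11] is also 5, so no common subsequence is longer.

5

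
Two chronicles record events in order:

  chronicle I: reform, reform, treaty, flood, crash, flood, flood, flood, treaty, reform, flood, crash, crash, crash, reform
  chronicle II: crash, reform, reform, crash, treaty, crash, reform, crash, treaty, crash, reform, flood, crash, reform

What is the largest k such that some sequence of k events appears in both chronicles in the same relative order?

Pick reform at chronicle I[1]=chronicle II[2] → reform at chronicle I[2]=chronicle II[3] → treaty at chronicle I[3]=chronicle II[5] → crash at chronicle I[5]=chronicle II[8] → treaty at chronicle I[9]=chronicle II[9] → reform at chronicle I[10]=chronicle II[11] → flood at chronicle I[11]=chronicle II[12] → crash at chronicle I[14]=chronicle II[13] → reform at chronicle I[15]=chronicle II[14]; all 9 events appear in both, in order, and the DP table's final entry dp[15][14] is also 9, so no common subsequence is longer.

9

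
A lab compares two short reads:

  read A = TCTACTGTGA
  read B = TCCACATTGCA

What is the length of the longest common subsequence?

8

One common subsequence of length 8: T (read A #1, read B #1), C (read A #2, read B #3), A (read A #4, read B #4), C (read A #5, read B #5), T (read A #6, read B #7), T (read A #8, read B #8), G (read A #9, read B #9), A (read A #10, read B #11), and the DP table's final entry dp[10][11] is also 8, so no common subsequence is longer.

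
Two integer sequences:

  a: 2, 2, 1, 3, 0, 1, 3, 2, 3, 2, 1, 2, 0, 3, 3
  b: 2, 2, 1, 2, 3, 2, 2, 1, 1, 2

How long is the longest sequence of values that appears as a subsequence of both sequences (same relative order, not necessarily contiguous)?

8

Match 2 (a #1, b #1), 2 (a #2, b #2), 1 (a #3, b #3), 3 (a #7, b #5), 2 (a #8, b #6), 2 (a #10, b #7), 1 (a #11, b #9), 2 (a #12, b #10) — 8 values in the same relative order in both. dp[15][10] = 8 confirms this is the maximum.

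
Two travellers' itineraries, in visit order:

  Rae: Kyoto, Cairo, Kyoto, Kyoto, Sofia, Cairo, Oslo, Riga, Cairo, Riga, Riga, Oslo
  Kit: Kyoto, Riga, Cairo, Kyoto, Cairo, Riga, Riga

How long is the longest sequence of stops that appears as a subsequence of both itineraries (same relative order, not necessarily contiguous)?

One common subsequence of length 6: Kyoto (Rae #1, Kit #1), Cairo (Rae #2, Kit #3), Kyoto (Rae #4, Kit #4), Cairo (Rae #9, Kit #5), Riga (Rae #10, Kit #6), Riga (Rae #11, Kit #7). dp[12][7] = 6 confirms this is the maximum.

6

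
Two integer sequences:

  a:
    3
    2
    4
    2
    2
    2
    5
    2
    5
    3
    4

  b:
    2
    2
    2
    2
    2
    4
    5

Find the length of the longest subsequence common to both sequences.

6

One common subsequence of length 6: 2 (a #2, b #1); then 2 (a #4, b #2); then 2 (a #5, b #3); then 2 (a #6, b #4); then 2 (a #8, b #5); then 5 (a #9, b #7). The LCS DP gives dp[11][7] = 6, so this is optimal.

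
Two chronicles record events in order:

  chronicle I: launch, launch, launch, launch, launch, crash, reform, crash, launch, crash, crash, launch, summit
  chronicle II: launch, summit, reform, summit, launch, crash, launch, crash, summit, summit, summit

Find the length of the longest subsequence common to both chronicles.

6

One common subsequence of length 6: launch (chronicle I #1, chronicle II #1) → launch (chronicle I #5, chronicle II #5) → crash (chronicle I #8, chronicle II #6) → launch (chronicle I #9, chronicle II #7) → crash (chronicle I #10, chronicle II #8) → summit (chronicle I #13, chronicle II #11). The LCS DP gives dp[13][11] = 6, so this is optimal.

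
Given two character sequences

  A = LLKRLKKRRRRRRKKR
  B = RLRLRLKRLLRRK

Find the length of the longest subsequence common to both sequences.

9

Taking L [1,2]; then L [2,4]; then R [4,5]; then L [5,6]; then K [7,7]; then R [8,8]; then R [12,11]; then R [13,12]; then K [15,13] gives a common subsequence of length 9. dp[16][13] = 9 confirms this is the maximum.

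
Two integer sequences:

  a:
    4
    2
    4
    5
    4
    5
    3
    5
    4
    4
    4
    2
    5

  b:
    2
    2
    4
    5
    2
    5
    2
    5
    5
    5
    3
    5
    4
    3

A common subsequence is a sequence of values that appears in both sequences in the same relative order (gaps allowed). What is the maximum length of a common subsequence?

Match 4 (a #1, b #3), 2 (a #2, b #7), 5 (a #4, b #9), 5 (a #6, b #10), 3 (a #7, b #11), 5 (a #8, b #12), 4 (a #9, b #13) — 7 values in the same relative order in both, and the DP table's final entry dp[13][14] is also 7, so no common subsequence is longer.

7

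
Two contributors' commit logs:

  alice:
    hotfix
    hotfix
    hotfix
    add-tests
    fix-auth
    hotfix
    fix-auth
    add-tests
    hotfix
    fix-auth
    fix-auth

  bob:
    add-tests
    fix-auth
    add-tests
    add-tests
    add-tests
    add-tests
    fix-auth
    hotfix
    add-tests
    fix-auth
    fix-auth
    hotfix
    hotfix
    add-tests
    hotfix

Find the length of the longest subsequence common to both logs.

Match hotfix [3,8], add-tests [4,9], fix-auth [5,11], hotfix [6,13], add-tests [8,14], hotfix [9,15] — 6 commits in the same relative order in both. Since dp[11][15] = 6, nothing longer is possible.

6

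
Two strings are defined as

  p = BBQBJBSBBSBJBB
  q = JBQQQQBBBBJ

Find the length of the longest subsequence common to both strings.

7

One common subsequence of length 7: B at p[1]=q[2], Q at p[3]=q[6], B at p[6]=q[7], B at p[8]=q[8], B at p[9]=q[9], B at p[11]=q[10], J at p[12]=q[11]. The LCS DP gives dp[14][11] = 7, so this is optimal.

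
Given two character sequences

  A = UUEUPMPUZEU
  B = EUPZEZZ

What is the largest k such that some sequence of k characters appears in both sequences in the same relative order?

5

Pick E at A[3]=B[1], U at A[4]=B[2], P at A[7]=B[3], Z at A[9]=B[4], E at A[10]=B[5]; all 5 characters appear in both, in order. The LCS DP gives dp[11][7] = 5, so this is optimal.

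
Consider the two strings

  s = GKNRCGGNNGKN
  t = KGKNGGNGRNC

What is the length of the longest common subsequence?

Let dp[i][j] be the LCS length of the first i characters of s and the first j characters of t. dp[i][j] = dp[i-1][j-1]+1 when the i-th and j-th characters match, else max(dp[i-1][j], dp[i][j-1]).
    ·  K  G  K  N  G  G  N  G  R  N  C
 ·  0  0  0  0  0  0  0  0  0  0  0  0
 G  0  0  1  1  1  1  1  1  1  1  1  1
 K  0  1  1  2  2  2  2  2  2  2  2  2
 N  0  1  1  2  3  3  3  3  3  3  3  3
 R  0  1  1  2  3  3  3  3  3  4  4  4
 C  0  1  1  2  3  3  3  3  3  4  4  5
 G  0  1  2  2  3  4  4  4  4  4  4  5
 G  0  1  2  2  3  4  5  5  5  5  5  5
 N  0  1  2  2  3  4  5  6  6  6  6  6
 N  0  1  2  2  3  4  5  6  6  6  7  7
 G  0  1  2  2  3  4  5  6  7  7  7  7
 K  0  1  2  3  3  4  5  6  7  7  7  7
 N  0  1  2  3  4  4  5  6  7  7  8  8
dp[12][11] = 8. One LCS (by backtracking along matches): GKNGGNGN.

8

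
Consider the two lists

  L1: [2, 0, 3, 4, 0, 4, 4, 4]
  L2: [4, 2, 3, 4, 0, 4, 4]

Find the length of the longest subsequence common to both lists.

Let dp[i][j] be the LCS length of the first i values of L1 and the first j values of L2. dp[i][j] = dp[i-1][j-1]+1 when the i-th and j-th values match, else max(dp[i-1][j], dp[i][j-1]).
    ·  4  2  3  4  0  4  4
 ·  0  0  0  0  0  0  0  0
 2  0  0  1  1  1  1  1  1
 0  0  0  1  1  1  2  2  2
 3  0  0  1  2  2  2  2  2
 4  0  1  1  2  3  3  3  3
 0  0  1  1  2  3  4  4  4
 4  0  1  1  2  3  4  5  5
 4  0  1  1  2  3  4  5  6
 4  0  1  1  2  3  4  5  6
dp[8][7] = 6. One LCS (by backtracking along matches): 2, 3, 4, 0, 4, 4.

6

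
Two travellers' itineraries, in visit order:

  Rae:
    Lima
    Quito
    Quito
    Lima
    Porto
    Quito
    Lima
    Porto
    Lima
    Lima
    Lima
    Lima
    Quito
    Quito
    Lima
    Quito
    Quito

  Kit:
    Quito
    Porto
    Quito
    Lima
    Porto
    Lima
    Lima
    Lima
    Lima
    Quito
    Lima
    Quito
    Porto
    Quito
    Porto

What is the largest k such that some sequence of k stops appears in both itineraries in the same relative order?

13

Taking Quito [3,1] → Porto [5,2] → Quito [6,3] → Lima [7,4] → Porto [8,5] → Lima [9,6] → Lima [10,7] → Lima [11,8] → Lima [12,9] → Quito [14,10] → Lima [15,11] → Quito [16,12] → Quito [17,14] gives a common subsequence of length 13. dp[17][15] = 13 confirms this is the maximum.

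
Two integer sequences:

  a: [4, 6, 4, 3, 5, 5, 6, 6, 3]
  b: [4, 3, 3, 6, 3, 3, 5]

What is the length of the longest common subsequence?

Let dp[i][j] be the LCS length of the first i values of a and the first j values of b. dp[i][j] = dp[i-1][j-1]+1 when the i-th and j-th values match, else max(dp[i-1][j], dp[i][j-1]).
    ·  4  3  3  6  3  3  5
 ·  0  0  0  0  0  0  0  0
 4  0  1  1  1  1  1  1  1
 6  0  1  1  1  2  2  2  2
 4  0  1  1  1  2  2  2  2
 3  0  1  2  2  2  3  3  3
 5  0  1  2  2  2  3  3  4
 5  0  1  2  2  2  3  3  4
 6  0  1  2  2  3  3  3  4
 6  0  1  2  2  3  3  3  4
 3  0  1  2  3  3  4  4  4
dp[9][7] = 4. One LCS (by backtracking along matches): 4, 6, 3, 5.

4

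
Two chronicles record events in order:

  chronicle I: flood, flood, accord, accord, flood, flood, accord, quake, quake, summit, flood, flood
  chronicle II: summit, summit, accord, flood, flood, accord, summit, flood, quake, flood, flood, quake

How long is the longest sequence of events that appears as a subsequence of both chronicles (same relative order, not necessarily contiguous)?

7

Match flood [1,4]; then flood [2,5]; then accord [3,6]; then flood [6,8]; then quake [9,9]; then flood [11,10]; then flood [12,11] — 7 events in the same relative order in both. dp[12][12] = 7 confirms this is the maximum.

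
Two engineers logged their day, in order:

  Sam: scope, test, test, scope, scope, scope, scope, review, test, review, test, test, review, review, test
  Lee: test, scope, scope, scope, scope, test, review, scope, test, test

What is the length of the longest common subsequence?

9

Pick test [3,1], scope [4,2], scope [5,3], scope [6,4], scope [7,5], test [9,6], review [10,7], test [12,9], test [15,10]; all 9 tasks appear in both, in order. Since dp[15][10] = 9, nothing longer is possible.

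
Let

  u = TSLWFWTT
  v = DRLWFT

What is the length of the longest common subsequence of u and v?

Match L [3,3], W [4,4], F [5,5], T [8,6] — 4 characters in the same relative order in both. dp[8][6] = 4 confirms this is the maximum.

4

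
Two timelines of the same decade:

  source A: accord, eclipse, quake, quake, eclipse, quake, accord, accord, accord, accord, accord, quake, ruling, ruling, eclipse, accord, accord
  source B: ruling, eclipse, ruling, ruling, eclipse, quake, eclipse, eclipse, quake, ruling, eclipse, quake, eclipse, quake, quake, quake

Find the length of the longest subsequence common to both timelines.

Pick eclipse [2,8], quake [3,9], quake [4,12], eclipse [5,13], quake [6,15], quake [12,16]; all 6 events appear in both, in order. dp[17][16] = 6 confirms this is the maximum.

6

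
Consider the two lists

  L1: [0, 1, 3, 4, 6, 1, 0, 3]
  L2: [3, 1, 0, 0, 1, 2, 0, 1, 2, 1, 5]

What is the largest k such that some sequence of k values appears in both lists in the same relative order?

Match 0 at L1[1]=L2[7] → 1 at L1[2]=L2[8] → 1 at L1[6]=L2[10] — 3 values in the same relative order in both. dp[8][11] = 3 confirms this is the maximum.

3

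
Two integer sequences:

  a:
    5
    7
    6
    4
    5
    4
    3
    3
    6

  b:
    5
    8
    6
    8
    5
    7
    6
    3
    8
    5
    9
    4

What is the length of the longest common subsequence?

Let dp[i][j] be the LCS length of the first i values of a and the first j values of b. dp[i][j] = dp[i-1][j-1]+1 when the i-th and j-th values match, else max(dp[i-1][j], dp[i][j-1]).
    ·  5  8  6  8  5  7  6  3  8  5  9  4
 ·  0  0  0  0  0  0  0  0  0  0  0  0  0
 5  0  1  1  1  1  1  1  1  1  1  1  1  1
 7  0  1  1  1  1  1  2  2  2  2  2  2  2
 6  0  1  1  2  2  2  2  3  3  3  3  3  3
 4  0  1  1  2  2  2  2  3  3  3  3  3  4
 5  0  1  1  2  2  3  3  3  3  3  4  4  4
 4  0  1  1  2  2  3  3  3  3  3  4  4  5
 3  0  1  1  2  2  3  3  3  4  4  4  4  5
 3  0  1  1  2  2  3  3  3  4  4  4  4  5
 6  0  1  1  2  2  3  3  4  4  4  4  4  5
dp[9][12] = 5. One LCS (by backtracking along matches): 5, 7, 6, 5, 4.

5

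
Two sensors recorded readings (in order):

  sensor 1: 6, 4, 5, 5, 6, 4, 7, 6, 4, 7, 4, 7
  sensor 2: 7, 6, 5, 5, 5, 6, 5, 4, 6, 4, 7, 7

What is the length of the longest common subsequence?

9

One common subsequence of length 9: 6 [1,2]; then 5 [3,4]; then 5 [4,5]; then 6 [5,6]; then 4 [6,8]; then 6 [8,9]; then 4 [9,10]; then 7 [10,11]; then 7 [12,12], and the DP table's final entry dp[12][12] is also 9, so no common subsequence is longer.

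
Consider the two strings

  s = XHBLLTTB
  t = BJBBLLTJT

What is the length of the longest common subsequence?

5

Pick B [3,4], L [4,5], L [5,6], T [6,7], T [7,9]; all 5 characters appear in both, in order, and the DP table's final entry dp[8][9] is also 5, so no common subsequence is longer.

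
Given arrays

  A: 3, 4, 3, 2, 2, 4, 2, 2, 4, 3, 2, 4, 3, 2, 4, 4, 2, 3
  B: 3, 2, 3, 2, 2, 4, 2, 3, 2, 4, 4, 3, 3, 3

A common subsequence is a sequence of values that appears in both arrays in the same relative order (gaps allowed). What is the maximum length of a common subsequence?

Match 3 (A #1, B #1); then 3 (A #3, B #3); then 2 (A #4, B #4); then 2 (A #5, B #5); then 4 (A #6, B #6); then 2 (A #7, B #7); then 2 (A #8, B #9); then 4 (A #9, B #11); then 3 (A #10, B #12); then 3 (A #13, B #13); then 3 (A #18, B #14) — 11 values in the same relative order in both, and the DP table's final entry dp[18][14] is also 11, so no common subsequence is longer.

11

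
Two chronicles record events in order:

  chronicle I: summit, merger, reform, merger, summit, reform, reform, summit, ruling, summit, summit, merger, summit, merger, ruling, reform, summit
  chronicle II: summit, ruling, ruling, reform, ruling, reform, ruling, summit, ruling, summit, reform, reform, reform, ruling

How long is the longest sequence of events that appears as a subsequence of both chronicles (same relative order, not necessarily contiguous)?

7

One common subsequence of length 7: summit (chronicle I #1, chronicle II #1), then reform (chronicle I #3, chronicle II #4), then reform (chronicle I #6, chronicle II #6), then summit (chronicle I #8, chronicle II #8), then ruling (chronicle I #9, chronicle II #9), then summit (chronicle I #10, chronicle II #10), then ruling (chronicle I #15, chronicle II #14). dp[17][14] = 7 confirms this is the maximum.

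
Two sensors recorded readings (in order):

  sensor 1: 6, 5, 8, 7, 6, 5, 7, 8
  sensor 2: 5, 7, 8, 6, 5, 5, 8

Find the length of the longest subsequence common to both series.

One common subsequence of length 5: 5 (sensor 1 #2, sensor 2 #1), 8 (sensor 1 #3, sensor 2 #3), 6 (sensor 1 #5, sensor 2 #4), 5 (sensor 1 #6, sensor 2 #6), 8 (sensor 1 #8, sensor 2 #7). dp[8][7] = 5 confirms this is the maximum.

5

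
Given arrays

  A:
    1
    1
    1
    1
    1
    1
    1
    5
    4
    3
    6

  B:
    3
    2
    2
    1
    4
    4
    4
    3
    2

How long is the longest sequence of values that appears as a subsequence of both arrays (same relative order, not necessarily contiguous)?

Let dp[i][j] be the LCS length of the first i values of A and the first j values of B. dp[i][j] = dp[i-1][j-1]+1 when the i-th and j-th values match, else max(dp[i-1][j], dp[i][j-1]).
    ·  3  2  2  1  4  4  4  3  2
 ·  0  0  0  0  0  0  0  0  0  0
 1  0  0  0  0  1  1  1  1  1  1
 1  0  0  0  0  1  1  1  1  1  1
 1  0  0  0  0  1  1  1  1  1  1
 1  0  0  0  0  1  1  1  1  1  1
 1  0  0  0  0  1  1  1  1  1  1
 1  0  0  0  0  1  1  1  1  1  1
 1  0  0  0  0  1  1  1  1  1  1
 5  0  0  0  0  1  1  1  1  1  1
 4  0  0  0  0  1  2  2  2  2  2
 3  0  1  1  1  1  2  2  2  3  3
 6  0  1  1  1  1  2  2  2  3  3
dp[11][9] = 3. One LCS (by backtracking along matches): 1, 4, 3.

3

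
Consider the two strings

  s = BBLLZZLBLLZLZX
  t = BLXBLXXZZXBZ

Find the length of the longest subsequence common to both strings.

7

Match B [1,1], then B [2,4], then L [3,5], then Z [5,8], then Z [6,9], then B [8,11], then Z [13,12] — 7 characters in the same relative order in both. dp[14][12] = 7 confirms this is the maximum.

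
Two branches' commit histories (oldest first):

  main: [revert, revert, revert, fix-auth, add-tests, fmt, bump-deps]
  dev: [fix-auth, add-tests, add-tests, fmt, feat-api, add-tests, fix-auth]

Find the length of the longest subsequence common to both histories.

Taking fix-auth (main #4, dev #1), add-tests (main #5, dev #3), fmt (main #6, dev #4) gives a common subsequence of length 3. The LCS DP gives dp[7][7] = 3, so this is optimal.

3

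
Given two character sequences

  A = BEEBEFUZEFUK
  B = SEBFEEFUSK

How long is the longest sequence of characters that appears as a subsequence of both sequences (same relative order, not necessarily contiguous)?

7

Let dp[i][j] be the LCS length of the first i characters of A and the first j characters of B. dp[i][j] = dp[i-1][j-1]+1 when the i-th and j-th characters match, else max(dp[i-1][j], dp[i][j-1]).
    ·  S  E  B  F  E  E  F  U  S  K
 ·  0  0  0  0  0  0  0  0  0  0  0
 B  0  0  0  1  1  1  1  1  1  1  1
 E  0  0  1  1  1  2  2  2  2  2  2
 E  0  0  1  1  1  2  3  3  3  3  3
 B  0  0  1  2  2  2  3  3  3  3  3
 E  0  0  1  2  2  3  3  3  3  3  3
 F  0  0  1  2  3  3  3  4  4  4  4
 U  0  0  1  2  3  3  3  4  5  5  5
 Z  0  0  1  2  3  3  3  4  5  5  5
 E  0  0  1  2  3  4  4  4  5  5  5
 F  0  0  1  2  3  4  4  5  5  5  5
 U  0  0  1  2  3  4  4  5  6  6  6
 K  0  0  1  2  3  4  4  5  6  6  7
dp[12][10] = 7. One LCS (by backtracking along matches): EBEEFUK.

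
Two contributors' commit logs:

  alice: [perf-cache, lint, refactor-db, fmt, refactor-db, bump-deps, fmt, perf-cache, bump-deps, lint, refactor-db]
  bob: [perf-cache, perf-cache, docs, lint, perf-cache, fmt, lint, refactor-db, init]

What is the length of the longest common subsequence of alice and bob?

Match perf-cache at alice[1]=bob[2] → lint at alice[2]=bob[4] → fmt at alice[7]=bob[6] → lint at alice[10]=bob[7] → refactor-db at alice[11]=bob[8] — 5 commits in the same relative order in both. Since dp[11][9] = 5, nothing longer is possible.

5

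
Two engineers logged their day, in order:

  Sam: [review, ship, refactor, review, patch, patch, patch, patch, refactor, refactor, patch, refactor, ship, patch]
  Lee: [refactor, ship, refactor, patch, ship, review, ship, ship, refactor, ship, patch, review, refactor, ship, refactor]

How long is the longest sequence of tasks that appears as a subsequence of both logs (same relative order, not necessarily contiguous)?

7

Pick ship (Sam #2, Lee #2), refactor (Sam #3, Lee #3), review (Sam #4, Lee #6), refactor (Sam #9, Lee #9), patch (Sam #11, Lee #11), refactor (Sam #12, Lee #13), ship (Sam #13, Lee #14); all 7 tasks appear in both, in order. dp[14][15] = 7 confirms this is the maximum.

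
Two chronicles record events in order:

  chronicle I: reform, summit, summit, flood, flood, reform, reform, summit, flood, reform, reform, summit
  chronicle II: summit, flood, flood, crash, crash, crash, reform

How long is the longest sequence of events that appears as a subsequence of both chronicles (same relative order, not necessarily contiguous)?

4

Match summit (chronicle I #3, chronicle II #1), flood (chronicle I #4, chronicle II #2), flood (chronicle I #5, chronicle II #3), reform (chronicle I #11, chronicle II #7) — 4 events in the same relative order in both. The LCS DP gives dp[12][7] = 4, so this is optimal.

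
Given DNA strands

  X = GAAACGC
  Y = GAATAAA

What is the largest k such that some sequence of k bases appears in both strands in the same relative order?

4

Let dp[i][j] be the LCS length of the first i bases of X and the first j bases of Y. dp[i][j] = dp[i-1][j-1]+1 when the i-th and j-th bases match, else max(dp[i-1][j], dp[i][j-1]).
    ·  G  A  A  T  A  A  A
 ·  0  0  0  0  0  0  0  0
 G  0  1  1  1  1  1  1  1
 A  0  1  2  2  2  2  2  2
 A  0  1  2  3  3  3  3  3
 A  0  1  2  3  3  4  4  4
 C  0  1  2  3  3  4  4  4
 G  0  1  2  3  3  4  4  4
 C  0  1  2  3  3  4  4  4
dp[7][7] = 4. One LCS (by backtracking along matches): GAAA.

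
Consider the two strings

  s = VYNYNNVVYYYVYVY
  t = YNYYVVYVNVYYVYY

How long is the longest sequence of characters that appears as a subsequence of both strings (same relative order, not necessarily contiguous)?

11

One common subsequence of length 11: Y [2,1], N [3,2], Y [4,4], V [7,5], V [8,6], Y [9,7], Y [10,11], Y [11,12], V [12,13], Y [13,14], Y [15,15]. Since dp[15][15] = 11, nothing longer is possible.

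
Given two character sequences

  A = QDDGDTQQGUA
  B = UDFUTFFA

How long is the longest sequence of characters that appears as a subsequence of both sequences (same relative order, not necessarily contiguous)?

3

Pick D at A[2]=B[2], T at A[6]=B[5], A at A[11]=B[8]; all 3 characters appear in both, in order. Since dp[11][8] = 3, nothing longer is possible.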